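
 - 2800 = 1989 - 4789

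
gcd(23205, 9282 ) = 4641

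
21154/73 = 289 + 57/73 = 289.78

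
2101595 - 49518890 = -47417295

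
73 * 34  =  2482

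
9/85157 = 9/85157 = 0.00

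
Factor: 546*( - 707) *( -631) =243579882= 2^1*3^1*7^2*13^1*101^1*631^1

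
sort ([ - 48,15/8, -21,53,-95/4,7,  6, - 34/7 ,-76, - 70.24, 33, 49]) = [ - 76,-70.24 ,  -  48, - 95/4,-21, - 34/7,15/8,6,7,33 , 49,53] 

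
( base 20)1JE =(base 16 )31A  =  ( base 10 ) 794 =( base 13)491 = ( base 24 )192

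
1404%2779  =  1404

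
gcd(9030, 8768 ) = 2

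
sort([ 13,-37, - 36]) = [ - 37, - 36,13]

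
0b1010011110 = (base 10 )670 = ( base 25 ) 11K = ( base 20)1da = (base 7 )1645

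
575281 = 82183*7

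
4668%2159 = 350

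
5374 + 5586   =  10960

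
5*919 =4595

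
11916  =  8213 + 3703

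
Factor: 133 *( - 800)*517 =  - 55008800 = - 2^5*5^2 * 7^1*11^1 *19^1*47^1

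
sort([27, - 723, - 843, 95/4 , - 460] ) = [ - 843, - 723 , - 460 , 95/4 , 27] 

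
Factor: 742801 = 742801^1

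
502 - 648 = -146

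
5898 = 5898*1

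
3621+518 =4139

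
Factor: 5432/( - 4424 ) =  - 79^(-1)*97^1 =-97/79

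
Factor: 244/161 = 2^2*7^(-1 )*23^ ( -1)*61^1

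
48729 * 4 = 194916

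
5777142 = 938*6159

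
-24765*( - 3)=74295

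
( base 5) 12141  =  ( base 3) 1021010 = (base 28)14p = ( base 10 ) 921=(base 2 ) 1110011001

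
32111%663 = 287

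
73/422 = 73/422 = 0.17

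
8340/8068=2085/2017 =1.03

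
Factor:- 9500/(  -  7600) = 5/4=2^(- 2 ) * 5^1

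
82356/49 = 82356/49 = 1680.73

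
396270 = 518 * 765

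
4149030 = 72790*57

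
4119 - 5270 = -1151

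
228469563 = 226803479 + 1666084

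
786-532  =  254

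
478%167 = 144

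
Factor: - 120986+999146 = 878160 = 2^4*3^1*5^1*3659^1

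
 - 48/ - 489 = 16/163 = 0.10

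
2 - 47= - 45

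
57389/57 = 57389/57 = 1006.82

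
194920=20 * 9746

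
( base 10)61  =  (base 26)29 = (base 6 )141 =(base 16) 3d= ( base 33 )1s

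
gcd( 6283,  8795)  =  1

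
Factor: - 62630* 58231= -3647007530 = - 2^1*5^1* 6263^1*58231^1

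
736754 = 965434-228680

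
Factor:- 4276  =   - 2^2*1069^1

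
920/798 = 1+61/399  =  1.15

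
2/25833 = 2/25833 = 0.00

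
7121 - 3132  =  3989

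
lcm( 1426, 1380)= 42780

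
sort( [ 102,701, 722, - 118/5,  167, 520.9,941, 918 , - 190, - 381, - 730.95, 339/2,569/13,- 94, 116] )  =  [-730.95, - 381,  -  190,-94 , - 118/5, 569/13, 102, 116, 167,339/2, 520.9,701,722, 918,941] 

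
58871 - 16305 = 42566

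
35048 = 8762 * 4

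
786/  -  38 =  - 393/19= -20.68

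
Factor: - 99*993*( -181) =3^3*11^1*181^1*331^1=17793567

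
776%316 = 144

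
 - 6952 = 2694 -9646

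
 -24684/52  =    -  475+4/13 = - 474.69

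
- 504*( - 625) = 315000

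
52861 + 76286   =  129147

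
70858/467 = 70858/467=151.73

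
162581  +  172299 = 334880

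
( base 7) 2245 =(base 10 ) 817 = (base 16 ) 331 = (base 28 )115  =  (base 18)297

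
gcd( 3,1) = 1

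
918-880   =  38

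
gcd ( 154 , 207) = 1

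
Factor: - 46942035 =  - 3^1*5^1*7^1 * 447067^1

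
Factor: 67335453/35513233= 3^2 * 7^(- 1)*17^1 * 53^( - 1 )*95723^ (-1)*440101^1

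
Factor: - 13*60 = - 2^2*3^1*5^1*13^1 = - 780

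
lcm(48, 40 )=240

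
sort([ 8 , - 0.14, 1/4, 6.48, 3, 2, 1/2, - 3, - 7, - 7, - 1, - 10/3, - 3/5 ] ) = [ - 7, - 7, - 10/3, - 3, - 1, - 3/5, - 0.14,  1/4,  1/2, 2, 3,6.48, 8 ] 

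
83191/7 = 83191/7 = 11884.43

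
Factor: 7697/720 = 2^( - 4)*3^(-2 )*5^(-1)*43^1*179^1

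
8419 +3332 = 11751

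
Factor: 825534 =2^1*3^2*45863^1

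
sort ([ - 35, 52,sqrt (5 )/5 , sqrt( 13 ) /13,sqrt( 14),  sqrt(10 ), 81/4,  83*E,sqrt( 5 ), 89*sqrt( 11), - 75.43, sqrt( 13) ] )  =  [ - 75.43, - 35, sqrt(13 )/13  ,  sqrt (5) /5 , sqrt( 5) , sqrt( 10),sqrt( 13 ), sqrt( 14 ), 81/4, 52, 83*E,  89*sqrt( 11)]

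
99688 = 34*2932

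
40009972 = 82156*487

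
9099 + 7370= 16469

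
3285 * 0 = 0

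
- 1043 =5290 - 6333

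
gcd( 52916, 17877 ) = 1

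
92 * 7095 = 652740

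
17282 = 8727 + 8555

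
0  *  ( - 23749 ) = 0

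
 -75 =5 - 80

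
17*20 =340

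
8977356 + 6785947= 15763303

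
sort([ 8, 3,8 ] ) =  [3,  8,8]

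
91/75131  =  13/10733 = 0.00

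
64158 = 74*867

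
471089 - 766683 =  - 295594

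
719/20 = 35 + 19/20 =35.95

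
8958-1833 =7125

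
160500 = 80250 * 2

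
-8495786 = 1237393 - 9733179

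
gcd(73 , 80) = 1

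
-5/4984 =-1 + 4979/4984  =  - 0.00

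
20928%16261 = 4667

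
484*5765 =2790260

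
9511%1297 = 432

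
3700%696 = 220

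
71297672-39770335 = 31527337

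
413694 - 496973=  - 83279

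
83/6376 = 83/6376= 0.01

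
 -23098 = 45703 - 68801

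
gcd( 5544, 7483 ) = 7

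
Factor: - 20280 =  - 2^3*3^1*5^1*13^2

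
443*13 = 5759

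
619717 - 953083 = - 333366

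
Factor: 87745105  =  5^1*7^1*2507003^1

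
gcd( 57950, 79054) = 2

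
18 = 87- 69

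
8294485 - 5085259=3209226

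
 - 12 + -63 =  - 75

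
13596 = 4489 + 9107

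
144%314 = 144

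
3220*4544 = 14631680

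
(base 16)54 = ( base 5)314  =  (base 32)2K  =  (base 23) 3f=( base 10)84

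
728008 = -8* (- 91001) 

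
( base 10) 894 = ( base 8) 1576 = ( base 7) 2415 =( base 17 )31A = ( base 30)to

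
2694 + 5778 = 8472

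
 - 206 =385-591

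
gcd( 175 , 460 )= 5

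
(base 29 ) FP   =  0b111001100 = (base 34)DI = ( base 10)460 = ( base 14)24C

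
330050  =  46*7175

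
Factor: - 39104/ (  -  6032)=188/29 = 2^2*29^(  -  1 )*47^1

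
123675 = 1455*85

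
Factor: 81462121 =13^1*41^1*152837^1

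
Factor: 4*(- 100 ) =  - 2^4 * 5^2 = - 400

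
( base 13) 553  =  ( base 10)913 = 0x391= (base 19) 2A1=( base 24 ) 1E1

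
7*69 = 483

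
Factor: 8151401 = 8151401^1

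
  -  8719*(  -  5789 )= 50474291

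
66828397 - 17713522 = 49114875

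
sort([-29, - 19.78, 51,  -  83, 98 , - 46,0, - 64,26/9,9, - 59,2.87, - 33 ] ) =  [ - 83, - 64, - 59, - 46,-33, - 29,-19.78,0, 2.87,  26/9, 9,51, 98]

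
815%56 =31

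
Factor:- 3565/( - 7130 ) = 2^ (  -  1) = 1/2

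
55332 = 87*636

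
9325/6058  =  1 + 3267/6058  =  1.54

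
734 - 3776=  - 3042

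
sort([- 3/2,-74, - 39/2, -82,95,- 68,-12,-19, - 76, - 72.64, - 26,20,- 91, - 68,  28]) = [-91,- 82, - 76, -74, - 72.64 ,-68, - 68 , - 26, - 39/2, - 19,  -  12, - 3/2,  20, 28,95]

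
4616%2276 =64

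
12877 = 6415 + 6462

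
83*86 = 7138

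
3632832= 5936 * 612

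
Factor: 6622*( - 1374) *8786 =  - 79940545608 = - 2^3*3^1*7^1*11^1*23^1*43^1*191^1*  229^1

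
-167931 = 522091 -690022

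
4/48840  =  1/12210 = 0.00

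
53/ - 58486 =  - 1 + 58433/58486  =  - 0.00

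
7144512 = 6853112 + 291400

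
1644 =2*822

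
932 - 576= 356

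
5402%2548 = 306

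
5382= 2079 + 3303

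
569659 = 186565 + 383094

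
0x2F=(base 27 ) 1k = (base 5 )142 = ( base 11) 43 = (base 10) 47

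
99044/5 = 19808+4/5= 19808.80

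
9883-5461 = 4422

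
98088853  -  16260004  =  81828849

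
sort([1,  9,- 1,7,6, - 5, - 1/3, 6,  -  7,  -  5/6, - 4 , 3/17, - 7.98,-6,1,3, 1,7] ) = [ - 7.98, - 7, - 6,-5, - 4, - 1,-5/6, - 1/3,3/17,1,  1,1 , 3,6, 6, 7,7,9]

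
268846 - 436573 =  - 167727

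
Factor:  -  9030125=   -  5^3*13^1 * 5557^1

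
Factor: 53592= 2^3*3^1*7^1*11^1*29^1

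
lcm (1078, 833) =18326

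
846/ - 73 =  - 846/73 = -11.59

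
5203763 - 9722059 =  - 4518296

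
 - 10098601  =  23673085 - 33771686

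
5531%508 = 451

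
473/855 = 473/855 =0.55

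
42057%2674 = 1947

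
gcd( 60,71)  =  1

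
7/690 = 7/690 = 0.01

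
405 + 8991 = 9396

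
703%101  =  97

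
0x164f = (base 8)13117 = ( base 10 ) 5711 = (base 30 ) 6ab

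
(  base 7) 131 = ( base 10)71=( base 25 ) 2L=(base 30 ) 2B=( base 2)1000111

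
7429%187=136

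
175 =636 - 461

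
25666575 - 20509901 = 5156674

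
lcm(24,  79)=1896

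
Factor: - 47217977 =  - 47217977^1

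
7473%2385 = 318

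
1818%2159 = 1818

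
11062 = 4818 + 6244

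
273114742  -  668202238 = - 395087496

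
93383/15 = 6225 + 8/15 = 6225.53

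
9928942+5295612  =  15224554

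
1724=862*2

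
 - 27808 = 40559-68367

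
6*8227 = 49362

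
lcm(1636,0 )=0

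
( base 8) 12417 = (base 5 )133031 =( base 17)11B2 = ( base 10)5391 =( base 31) 5IS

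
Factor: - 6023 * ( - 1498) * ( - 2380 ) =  - 2^3*5^1 * 7^2*17^1*19^1* 107^1 * 317^1 =-21473440520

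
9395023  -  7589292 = 1805731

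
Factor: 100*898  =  2^3 * 5^2 * 449^1 = 89800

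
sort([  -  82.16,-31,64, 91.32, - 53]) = [-82.16, - 53, - 31,64, 91.32]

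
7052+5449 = 12501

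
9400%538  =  254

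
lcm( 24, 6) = 24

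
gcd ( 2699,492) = 1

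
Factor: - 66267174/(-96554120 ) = 2^( - 2)*3^1*5^ ( - 1 )*  13^ ( - 1)*19^1*137^1*4243^1*185681^(-1)  =  33133587/48277060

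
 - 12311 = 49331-61642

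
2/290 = 1/145=0.01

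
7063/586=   12 + 31/586  =  12.05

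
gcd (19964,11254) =2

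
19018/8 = 2377 + 1/4 =2377.25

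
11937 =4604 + 7333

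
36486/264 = 138 + 9/44 = 138.20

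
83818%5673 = 4396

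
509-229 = 280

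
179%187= 179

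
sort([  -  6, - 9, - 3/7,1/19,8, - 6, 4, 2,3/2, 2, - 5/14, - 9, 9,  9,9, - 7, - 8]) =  [-9, -9, - 8, - 7,  -  6,-6,-3/7, - 5/14,1/19,3/2, 2,2,4, 8,9,9,9]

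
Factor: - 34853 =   -  7^1 * 13^1*383^1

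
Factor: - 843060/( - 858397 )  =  2^2*  3^1*5^1*14051^1*858397^( - 1)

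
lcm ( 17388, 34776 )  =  34776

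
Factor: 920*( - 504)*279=- 129366720=- 2^6 * 3^4*5^1*7^1* 23^1* 31^1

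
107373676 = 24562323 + 82811353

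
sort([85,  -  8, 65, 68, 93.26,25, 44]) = [-8, 25 , 44,65, 68,85 , 93.26 ] 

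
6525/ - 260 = - 1305/52 = - 25.10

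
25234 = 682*37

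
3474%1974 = 1500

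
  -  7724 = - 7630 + -94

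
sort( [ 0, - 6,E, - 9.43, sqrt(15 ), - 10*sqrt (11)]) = [ - 10*sqrt( 11), - 9.43 , - 6, 0,E, sqrt( 15 ) ] 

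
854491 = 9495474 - 8640983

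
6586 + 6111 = 12697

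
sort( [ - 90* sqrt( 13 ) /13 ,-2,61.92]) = [ - 90*sqrt(13)/13,- 2,61.92] 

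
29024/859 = 33+677/859 = 33.79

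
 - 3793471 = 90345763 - 94139234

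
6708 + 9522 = 16230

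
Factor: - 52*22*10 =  - 11440 = - 2^4 *5^1*11^1 * 13^1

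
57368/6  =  28684/3  =  9561.33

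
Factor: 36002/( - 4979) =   -  2^1 * 13^ ( - 1)*47^1   =  - 94/13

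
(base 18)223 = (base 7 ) 2001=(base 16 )2AF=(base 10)687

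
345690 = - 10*( - 34569)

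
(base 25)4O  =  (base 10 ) 124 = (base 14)8c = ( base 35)3j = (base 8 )174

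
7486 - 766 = 6720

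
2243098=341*6578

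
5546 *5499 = 30497454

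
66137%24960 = 16217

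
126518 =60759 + 65759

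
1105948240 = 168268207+937680033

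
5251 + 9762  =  15013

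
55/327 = 55/327 = 0.17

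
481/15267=481/15267 =0.03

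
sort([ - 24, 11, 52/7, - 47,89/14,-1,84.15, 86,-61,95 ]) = [ - 61,  -  47, - 24, - 1, 89/14, 52/7,11 , 84.15,86 , 95]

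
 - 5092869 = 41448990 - 46541859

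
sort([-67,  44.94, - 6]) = [ -67,-6,  44.94 ] 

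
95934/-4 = -23984 + 1/2 = - 23983.50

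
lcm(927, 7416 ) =7416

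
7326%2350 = 276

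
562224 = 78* 7208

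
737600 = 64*11525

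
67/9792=67/9792 = 0.01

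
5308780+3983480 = 9292260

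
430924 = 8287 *52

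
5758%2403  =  952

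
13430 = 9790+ 3640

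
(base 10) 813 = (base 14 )421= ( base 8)1455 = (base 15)393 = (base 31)Q7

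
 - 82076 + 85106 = 3030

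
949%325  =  299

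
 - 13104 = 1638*( - 8 ) 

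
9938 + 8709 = 18647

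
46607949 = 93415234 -46807285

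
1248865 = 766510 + 482355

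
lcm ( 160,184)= 3680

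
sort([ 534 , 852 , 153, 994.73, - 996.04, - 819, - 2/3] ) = [ - 996.04 ,- 819, - 2/3, 153, 534, 852 , 994.73]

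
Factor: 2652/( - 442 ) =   -  6 = - 2^1*3^1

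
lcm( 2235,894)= 4470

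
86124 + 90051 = 176175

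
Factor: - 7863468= -2^2*3^1 * 655289^1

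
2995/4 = 2995/4 = 748.75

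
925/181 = 5  +  20/181 = 5.11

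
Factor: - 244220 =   -  2^2 * 5^1 * 12211^1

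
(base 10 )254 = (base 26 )9k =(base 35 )79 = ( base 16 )fe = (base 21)C2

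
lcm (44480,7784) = 311360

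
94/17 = 94/17 = 5.53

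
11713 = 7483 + 4230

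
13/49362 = 13/49362 = 0.00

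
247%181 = 66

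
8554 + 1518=10072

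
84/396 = 7/33  =  0.21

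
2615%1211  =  193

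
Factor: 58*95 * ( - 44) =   -  2^3 * 5^1 * 11^1 * 19^1 * 29^1 = - 242440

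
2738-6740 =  - 4002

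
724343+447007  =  1171350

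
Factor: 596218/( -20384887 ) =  - 2^1*7^1*17^ ( - 1 )*31^( - 1)*37^1 * 47^ ( - 1)*823^( - 1 )*1151^1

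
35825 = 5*7165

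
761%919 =761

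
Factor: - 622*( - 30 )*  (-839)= - 2^2*3^1*5^1 * 311^1*839^1= - 15655740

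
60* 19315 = 1158900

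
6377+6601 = 12978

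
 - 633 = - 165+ - 468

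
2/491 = 2/491 = 0.00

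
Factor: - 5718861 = -3^2*173^1*3673^1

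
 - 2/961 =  - 1 + 959/961=- 0.00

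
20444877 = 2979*6863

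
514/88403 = 514/88403 = 0.01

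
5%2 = 1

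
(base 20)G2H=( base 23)C4H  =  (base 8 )14471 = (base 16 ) 1939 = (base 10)6457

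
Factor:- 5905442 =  - 2^1*2952721^1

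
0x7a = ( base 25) 4m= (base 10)122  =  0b1111010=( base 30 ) 42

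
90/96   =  15/16= 0.94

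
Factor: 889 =7^1 * 127^1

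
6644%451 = 330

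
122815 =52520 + 70295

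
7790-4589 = 3201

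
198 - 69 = 129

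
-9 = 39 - 48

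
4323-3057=1266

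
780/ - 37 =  - 780/37=- 21.08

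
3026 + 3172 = 6198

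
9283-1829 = 7454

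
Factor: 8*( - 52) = -416 =-2^5*13^1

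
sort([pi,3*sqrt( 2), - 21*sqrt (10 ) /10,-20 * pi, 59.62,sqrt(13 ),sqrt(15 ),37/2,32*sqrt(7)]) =[ - 20*pi, - 21*sqrt(10)/10,pi, sqrt( 13), sqrt(15),3*sqrt(2),37/2,59.62 , 32*sqrt ( 7)]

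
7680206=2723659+4956547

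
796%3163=796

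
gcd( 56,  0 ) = 56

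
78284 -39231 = 39053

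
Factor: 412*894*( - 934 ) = - 2^4*3^1*103^1*149^1*467^1 = -344018352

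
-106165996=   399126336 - 505292332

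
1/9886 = 1/9886 = 0.00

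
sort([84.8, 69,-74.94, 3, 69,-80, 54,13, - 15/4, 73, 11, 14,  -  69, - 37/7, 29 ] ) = [ - 80, - 74.94  , - 69, - 37/7, - 15/4, 3, 11, 13  ,  14  ,  29, 54, 69,69,73,84.8]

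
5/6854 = 5/6854 = 0.00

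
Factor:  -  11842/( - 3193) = 2^1*103^( - 1)*191^1 =382/103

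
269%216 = 53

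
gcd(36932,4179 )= 7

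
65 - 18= 47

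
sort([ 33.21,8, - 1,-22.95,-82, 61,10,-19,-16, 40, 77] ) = [ -82, - 22.95, -19,- 16 ,-1,8 , 10,33.21,40,61,77]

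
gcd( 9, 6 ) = 3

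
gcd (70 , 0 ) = 70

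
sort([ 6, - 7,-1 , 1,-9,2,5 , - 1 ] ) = [  -  9, - 7,-1, - 1, 1,2, 5,6] 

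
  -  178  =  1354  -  1532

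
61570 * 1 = 61570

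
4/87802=2/43901=0.00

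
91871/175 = 91871/175=524.98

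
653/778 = 653/778 = 0.84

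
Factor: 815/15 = 3^( - 1 )*163^1  =  163/3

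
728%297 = 134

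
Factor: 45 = 3^2*5^1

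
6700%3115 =470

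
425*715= 303875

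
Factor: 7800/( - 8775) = -8/9 = - 2^3*3^( - 2 )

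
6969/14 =6969/14  =  497.79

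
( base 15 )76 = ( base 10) 111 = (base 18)63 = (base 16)6f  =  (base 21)56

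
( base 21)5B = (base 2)1110100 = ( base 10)116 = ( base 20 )5G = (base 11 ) a6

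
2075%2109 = 2075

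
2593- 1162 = 1431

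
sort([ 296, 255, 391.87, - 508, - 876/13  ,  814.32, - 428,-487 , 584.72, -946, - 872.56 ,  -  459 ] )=[-946, - 872.56, - 508, - 487, - 459, -428, - 876/13, 255, 296, 391.87,584.72, 814.32]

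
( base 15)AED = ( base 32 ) 2d9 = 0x9A9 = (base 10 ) 2473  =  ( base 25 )3NN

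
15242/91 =167 + 45/91 = 167.49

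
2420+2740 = 5160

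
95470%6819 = 4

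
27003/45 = 600+ 1/15  =  600.07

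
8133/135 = 2711/45 =60.24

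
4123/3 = 4123/3  =  1374.33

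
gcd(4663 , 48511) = 1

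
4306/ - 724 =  - 6+19/362 = -5.95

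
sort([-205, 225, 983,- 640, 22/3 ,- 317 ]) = [ - 640, - 317,-205,22/3, 225 , 983 ]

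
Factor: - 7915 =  - 5^1*1583^1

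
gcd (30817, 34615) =1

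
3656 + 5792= 9448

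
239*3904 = 933056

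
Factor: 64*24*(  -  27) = -2^9*3^4 = -41472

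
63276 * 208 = 13161408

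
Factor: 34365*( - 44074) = - 1514603010 = - 2^1*3^1 * 5^1 * 29^1*79^1*22037^1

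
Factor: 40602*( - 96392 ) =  - 2^4*3^1*67^1*101^1*12049^1 =- 3913707984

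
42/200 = 21/100 =0.21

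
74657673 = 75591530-933857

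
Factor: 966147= 3^1*7^1 *13^1*3539^1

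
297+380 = 677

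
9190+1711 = 10901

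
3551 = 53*67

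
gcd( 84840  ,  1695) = 15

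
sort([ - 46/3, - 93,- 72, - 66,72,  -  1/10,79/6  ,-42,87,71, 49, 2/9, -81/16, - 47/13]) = [ - 93,- 72,-66, - 42,- 46/3, - 81/16, -47/13,-1/10,2/9, 79/6,49,71,72,87]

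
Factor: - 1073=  - 29^1 * 37^1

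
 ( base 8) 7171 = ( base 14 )14c9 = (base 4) 321321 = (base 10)3705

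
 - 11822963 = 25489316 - 37312279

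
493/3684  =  493/3684 =0.13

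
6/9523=6/9523 =0.00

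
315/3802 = 315/3802 = 0.08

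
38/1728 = 19/864= 0.02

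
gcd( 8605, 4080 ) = 5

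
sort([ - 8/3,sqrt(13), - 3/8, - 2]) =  [ - 8/3, - 2, - 3/8,sqrt( 13)]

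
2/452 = 1/226  =  0.00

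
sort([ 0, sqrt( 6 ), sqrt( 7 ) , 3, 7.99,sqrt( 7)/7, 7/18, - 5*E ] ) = [- 5 * E,0, sqrt(7)/7, 7/18, sqrt(6 ),sqrt( 7), 3,  7.99 ]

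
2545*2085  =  5306325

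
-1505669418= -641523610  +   - 864145808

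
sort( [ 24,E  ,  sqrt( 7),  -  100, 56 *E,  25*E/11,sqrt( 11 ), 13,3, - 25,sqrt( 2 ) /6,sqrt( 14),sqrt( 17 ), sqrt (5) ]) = [ - 100, - 25, sqrt( 2)/6,sqrt(5), sqrt ( 7),E,  3, sqrt( 11),sqrt( 14),sqrt( 17), 25*E/11,  13, 24, 56*E]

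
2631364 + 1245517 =3876881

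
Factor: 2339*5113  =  11959307 = 2339^1*5113^1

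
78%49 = 29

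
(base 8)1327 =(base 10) 727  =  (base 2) 1011010111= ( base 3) 222221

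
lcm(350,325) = 4550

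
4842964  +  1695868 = 6538832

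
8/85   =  8/85 = 0.09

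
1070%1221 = 1070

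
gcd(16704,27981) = 9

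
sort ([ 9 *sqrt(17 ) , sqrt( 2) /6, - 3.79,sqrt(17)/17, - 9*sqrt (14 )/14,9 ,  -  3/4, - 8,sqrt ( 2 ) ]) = [ - 8,-3.79 ,-9*sqrt( 14)/14, - 3/4 , sqrt (2)/6,sqrt( 17)/17,sqrt(2),9, 9 * sqrt(17)] 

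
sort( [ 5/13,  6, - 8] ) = [ - 8, 5/13,6]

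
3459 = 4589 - 1130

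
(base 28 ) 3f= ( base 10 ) 99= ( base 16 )63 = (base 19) 54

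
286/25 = 286/25 = 11.44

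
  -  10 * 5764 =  - 57640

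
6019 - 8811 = - 2792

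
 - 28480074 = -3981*7154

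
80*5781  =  462480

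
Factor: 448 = 2^6*7^1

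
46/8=23/4=5.75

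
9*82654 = 743886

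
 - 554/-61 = 554/61 = 9.08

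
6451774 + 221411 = 6673185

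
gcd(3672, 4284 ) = 612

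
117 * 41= 4797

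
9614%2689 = 1547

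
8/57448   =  1/7181 = 0.00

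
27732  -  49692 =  - 21960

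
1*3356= 3356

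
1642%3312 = 1642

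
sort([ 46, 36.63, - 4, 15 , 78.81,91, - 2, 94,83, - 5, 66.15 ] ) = [ - 5, - 4, - 2, 15, 36.63, 46,  66.15 , 78.81, 83, 91,94]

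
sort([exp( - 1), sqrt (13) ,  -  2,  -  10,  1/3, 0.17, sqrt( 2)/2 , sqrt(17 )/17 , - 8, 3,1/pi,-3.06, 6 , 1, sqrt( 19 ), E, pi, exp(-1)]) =[ - 10,-8 , - 3.06, - 2, 0.17,sqrt( 17) /17, 1/pi,1/3, exp (-1), exp(  -  1) , sqrt( 2 )/2, 1,E,3, pi, sqrt( 13 ), sqrt( 19), 6]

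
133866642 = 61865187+72001455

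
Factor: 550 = 2^1*5^2*11^1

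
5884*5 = 29420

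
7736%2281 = 893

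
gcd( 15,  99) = 3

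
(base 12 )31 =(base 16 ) 25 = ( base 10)37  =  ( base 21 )1G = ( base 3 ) 1101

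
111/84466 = 111/84466 = 0.00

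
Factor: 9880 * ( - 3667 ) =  - 36229960 = - 2^3*5^1*13^1*19^2*193^1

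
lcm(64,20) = 320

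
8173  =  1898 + 6275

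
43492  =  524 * 83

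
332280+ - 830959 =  - 498679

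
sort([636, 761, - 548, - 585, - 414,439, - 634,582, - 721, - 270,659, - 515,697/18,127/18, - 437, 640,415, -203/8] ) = [- 721, - 634,-585,  -  548, - 515, - 437, - 414,  -  270, - 203/8,127/18,  697/18,415,439 , 582,636,640,659, 761]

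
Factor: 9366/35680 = 2^( - 4)*3^1*5^( - 1 )*7^1= 21/80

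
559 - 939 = -380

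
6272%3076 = 120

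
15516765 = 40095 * 387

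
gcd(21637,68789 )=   7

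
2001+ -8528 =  - 6527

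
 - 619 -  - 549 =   -  70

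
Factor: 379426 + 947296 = 1326722 = 2^1*43^1*15427^1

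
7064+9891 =16955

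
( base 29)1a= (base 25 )1e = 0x27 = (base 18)23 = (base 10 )39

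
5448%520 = 248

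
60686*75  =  4551450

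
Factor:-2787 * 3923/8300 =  - 2^( - 2)*3^1*5^( - 2)*83^ (  -  1)*929^1 * 3923^1 = - 10933401/8300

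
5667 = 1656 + 4011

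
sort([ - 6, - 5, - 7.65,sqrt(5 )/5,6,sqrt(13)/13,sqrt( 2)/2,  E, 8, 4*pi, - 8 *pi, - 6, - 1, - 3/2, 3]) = [ - 8*pi , - 7.65,-6, - 6,  -  5, - 3/2, - 1 , sqrt(13) /13,sqrt( 5 ) /5 , sqrt( 2)/2, E, 3 , 6 , 8,4*pi]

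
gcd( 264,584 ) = 8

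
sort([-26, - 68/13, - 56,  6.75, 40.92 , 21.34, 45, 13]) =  [ - 56, - 26, -68/13,  6.75,13,21.34,  40.92, 45]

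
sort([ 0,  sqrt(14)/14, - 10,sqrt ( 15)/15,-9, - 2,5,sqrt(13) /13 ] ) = [ - 10, - 9, - 2, 0,  sqrt( 15)/15, sqrt( 14) /14,sqrt( 13)/13 , 5]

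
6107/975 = 6107/975 = 6.26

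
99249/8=99249/8 = 12406.12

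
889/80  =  889/80 = 11.11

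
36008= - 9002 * ( - 4 ) 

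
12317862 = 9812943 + 2504919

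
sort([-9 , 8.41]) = [- 9, 8.41]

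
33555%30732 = 2823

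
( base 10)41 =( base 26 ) 1F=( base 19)23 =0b101001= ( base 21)1K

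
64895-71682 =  -6787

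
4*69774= 279096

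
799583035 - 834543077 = - 34960042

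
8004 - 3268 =4736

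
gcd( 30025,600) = 25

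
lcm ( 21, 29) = 609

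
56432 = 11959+44473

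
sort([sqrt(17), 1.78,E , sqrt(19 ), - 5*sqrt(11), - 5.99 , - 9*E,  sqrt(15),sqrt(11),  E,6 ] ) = [ - 9*E, - 5*sqrt(11 ),-5.99 , 1.78,  E, E , sqrt(11 ), sqrt(15 ) , sqrt(17), sqrt(19) , 6 ]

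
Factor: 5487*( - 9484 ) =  - 2^2*3^1*31^1*59^1*2371^1 = - 52038708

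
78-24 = 54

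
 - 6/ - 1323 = 2/441 = 0.00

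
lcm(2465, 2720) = 78880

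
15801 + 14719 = 30520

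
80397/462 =26799/154 =174.02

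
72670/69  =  1053+ 13/69= 1053.19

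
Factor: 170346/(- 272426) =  - 3^1*7^(- 1) * 61^(-1) * 89^1  =  -  267/427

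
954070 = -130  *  (-7339) 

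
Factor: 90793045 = 5^1*7^1*733^1 * 3539^1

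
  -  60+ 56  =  -4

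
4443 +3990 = 8433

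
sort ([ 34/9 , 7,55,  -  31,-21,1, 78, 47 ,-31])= [ - 31,-31, - 21,1 , 34/9,7,47,  55, 78 ]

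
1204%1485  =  1204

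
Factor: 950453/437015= 5^ (  -  1)  *7^3*17^1*163^1*87403^( - 1) 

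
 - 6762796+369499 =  - 6393297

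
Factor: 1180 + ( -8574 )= - 2^1*3697^1= - 7394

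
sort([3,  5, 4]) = [3, 4, 5 ] 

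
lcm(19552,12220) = 97760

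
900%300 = 0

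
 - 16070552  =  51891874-67962426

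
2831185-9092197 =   -  6261012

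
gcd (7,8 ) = 1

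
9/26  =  9/26 = 0.35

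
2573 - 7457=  - 4884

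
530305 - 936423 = - 406118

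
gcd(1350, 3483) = 27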